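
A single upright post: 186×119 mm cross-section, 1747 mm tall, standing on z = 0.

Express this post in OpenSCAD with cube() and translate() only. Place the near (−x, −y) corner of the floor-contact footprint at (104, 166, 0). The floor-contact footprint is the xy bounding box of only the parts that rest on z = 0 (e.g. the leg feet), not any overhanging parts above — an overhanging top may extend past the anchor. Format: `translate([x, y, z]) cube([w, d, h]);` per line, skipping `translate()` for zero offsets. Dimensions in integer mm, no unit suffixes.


translate([104, 166, 0]) cube([186, 119, 1747]);


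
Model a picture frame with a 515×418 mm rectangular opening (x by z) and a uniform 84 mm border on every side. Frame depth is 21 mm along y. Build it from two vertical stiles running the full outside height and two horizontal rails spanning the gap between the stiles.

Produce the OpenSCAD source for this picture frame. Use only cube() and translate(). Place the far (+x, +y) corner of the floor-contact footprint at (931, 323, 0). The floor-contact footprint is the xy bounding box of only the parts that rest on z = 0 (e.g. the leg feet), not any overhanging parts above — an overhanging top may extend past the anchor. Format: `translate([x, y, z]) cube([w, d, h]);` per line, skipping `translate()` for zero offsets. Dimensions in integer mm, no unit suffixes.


translate([248, 302, 0]) cube([84, 21, 586]);
translate([847, 302, 0]) cube([84, 21, 586]);
translate([332, 302, 0]) cube([515, 21, 84]);
translate([332, 302, 502]) cube([515, 21, 84]);


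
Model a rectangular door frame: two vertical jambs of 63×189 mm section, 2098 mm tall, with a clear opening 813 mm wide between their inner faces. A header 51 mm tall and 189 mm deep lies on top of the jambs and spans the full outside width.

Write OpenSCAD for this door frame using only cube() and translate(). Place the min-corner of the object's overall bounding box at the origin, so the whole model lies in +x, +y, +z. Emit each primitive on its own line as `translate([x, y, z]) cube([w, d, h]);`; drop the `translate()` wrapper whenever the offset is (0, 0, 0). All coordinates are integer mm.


cube([63, 189, 2098]);
translate([876, 0, 0]) cube([63, 189, 2098]);
translate([0, 0, 2098]) cube([939, 189, 51]);


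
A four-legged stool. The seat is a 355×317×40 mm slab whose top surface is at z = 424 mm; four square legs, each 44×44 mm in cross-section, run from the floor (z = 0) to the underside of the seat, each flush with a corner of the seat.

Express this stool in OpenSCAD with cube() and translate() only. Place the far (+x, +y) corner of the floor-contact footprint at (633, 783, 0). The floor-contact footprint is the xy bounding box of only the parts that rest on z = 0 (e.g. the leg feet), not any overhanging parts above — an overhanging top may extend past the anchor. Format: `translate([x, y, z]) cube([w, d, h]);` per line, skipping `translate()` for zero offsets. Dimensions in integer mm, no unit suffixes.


translate([278, 466, 384]) cube([355, 317, 40]);
translate([278, 466, 0]) cube([44, 44, 384]);
translate([589, 466, 0]) cube([44, 44, 384]);
translate([278, 739, 0]) cube([44, 44, 384]);
translate([589, 739, 0]) cube([44, 44, 384]);


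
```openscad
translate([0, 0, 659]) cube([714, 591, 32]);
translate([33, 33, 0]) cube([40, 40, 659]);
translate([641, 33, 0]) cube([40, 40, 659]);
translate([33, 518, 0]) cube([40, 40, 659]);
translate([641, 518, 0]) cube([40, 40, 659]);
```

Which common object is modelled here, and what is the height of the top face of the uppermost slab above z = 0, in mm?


A table. The table height is 691 mm.

A 714×591×32 slab sits at z = 659 on four 40 mm square posts — a table. The top surface is at 659 + 32 = 691 mm.


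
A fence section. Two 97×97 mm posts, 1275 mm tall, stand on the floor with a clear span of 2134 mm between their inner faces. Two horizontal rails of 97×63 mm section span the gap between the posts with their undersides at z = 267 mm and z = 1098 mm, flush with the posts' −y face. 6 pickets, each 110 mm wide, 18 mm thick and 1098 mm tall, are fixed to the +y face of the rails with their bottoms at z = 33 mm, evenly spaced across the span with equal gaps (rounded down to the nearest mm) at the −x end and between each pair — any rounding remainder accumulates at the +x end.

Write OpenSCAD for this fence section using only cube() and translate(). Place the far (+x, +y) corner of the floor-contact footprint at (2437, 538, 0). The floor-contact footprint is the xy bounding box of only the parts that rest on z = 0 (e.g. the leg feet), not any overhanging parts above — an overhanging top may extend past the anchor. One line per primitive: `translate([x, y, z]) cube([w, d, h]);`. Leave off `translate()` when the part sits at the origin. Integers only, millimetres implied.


translate([109, 441, 0]) cube([97, 97, 1275]);
translate([2340, 441, 0]) cube([97, 97, 1275]);
translate([206, 441, 267]) cube([2134, 97, 63]);
translate([206, 441, 1098]) cube([2134, 97, 63]);
translate([416, 538, 33]) cube([110, 18, 1098]);
translate([736, 538, 33]) cube([110, 18, 1098]);
translate([1056, 538, 33]) cube([110, 18, 1098]);
translate([1376, 538, 33]) cube([110, 18, 1098]);
translate([1696, 538, 33]) cube([110, 18, 1098]);
translate([2016, 538, 33]) cube([110, 18, 1098]);


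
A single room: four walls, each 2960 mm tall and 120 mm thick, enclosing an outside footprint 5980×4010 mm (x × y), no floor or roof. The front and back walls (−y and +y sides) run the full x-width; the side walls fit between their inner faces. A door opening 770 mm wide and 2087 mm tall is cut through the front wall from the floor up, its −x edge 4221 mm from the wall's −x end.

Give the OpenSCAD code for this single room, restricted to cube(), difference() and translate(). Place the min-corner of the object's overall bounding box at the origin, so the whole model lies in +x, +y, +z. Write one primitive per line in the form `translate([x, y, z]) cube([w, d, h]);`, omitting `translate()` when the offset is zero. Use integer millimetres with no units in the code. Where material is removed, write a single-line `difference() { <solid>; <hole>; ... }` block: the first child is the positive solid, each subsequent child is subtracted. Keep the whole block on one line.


difference() { cube([5980, 120, 2960]); translate([4221, 0, 0]) cube([770, 120, 2087]); }
translate([0, 3890, 0]) cube([5980, 120, 2960]);
translate([0, 120, 0]) cube([120, 3770, 2960]);
translate([5860, 120, 0]) cube([120, 3770, 2960]);


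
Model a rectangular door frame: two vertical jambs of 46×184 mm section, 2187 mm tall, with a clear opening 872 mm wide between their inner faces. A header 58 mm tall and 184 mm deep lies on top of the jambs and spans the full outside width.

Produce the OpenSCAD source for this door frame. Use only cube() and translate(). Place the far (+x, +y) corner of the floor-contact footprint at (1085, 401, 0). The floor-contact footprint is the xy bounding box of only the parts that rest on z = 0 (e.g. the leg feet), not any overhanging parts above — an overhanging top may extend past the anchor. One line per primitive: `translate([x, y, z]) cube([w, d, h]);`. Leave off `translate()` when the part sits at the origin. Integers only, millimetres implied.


translate([121, 217, 0]) cube([46, 184, 2187]);
translate([1039, 217, 0]) cube([46, 184, 2187]);
translate([121, 217, 2187]) cube([964, 184, 58]);


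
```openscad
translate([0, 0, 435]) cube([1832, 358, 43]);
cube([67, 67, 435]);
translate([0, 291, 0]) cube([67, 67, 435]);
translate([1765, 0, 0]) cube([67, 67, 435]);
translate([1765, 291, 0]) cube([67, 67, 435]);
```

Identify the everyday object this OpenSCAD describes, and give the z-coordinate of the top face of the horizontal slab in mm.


A bench. The seat-top height is 478 mm.

A long slab on four corner posts — a bench. The slab sits at z = 435 with thickness 43, so the top is 435 + 43 = 478 mm.


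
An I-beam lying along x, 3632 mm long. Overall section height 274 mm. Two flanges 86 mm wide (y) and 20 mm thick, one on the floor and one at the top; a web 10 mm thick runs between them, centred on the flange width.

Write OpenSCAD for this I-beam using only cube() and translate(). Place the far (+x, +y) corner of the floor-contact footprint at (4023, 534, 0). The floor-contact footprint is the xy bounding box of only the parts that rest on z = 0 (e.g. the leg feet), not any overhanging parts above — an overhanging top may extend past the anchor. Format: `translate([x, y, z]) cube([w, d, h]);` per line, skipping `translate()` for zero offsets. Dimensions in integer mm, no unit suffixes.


translate([391, 448, 0]) cube([3632, 86, 20]);
translate([391, 486, 20]) cube([3632, 10, 234]);
translate([391, 448, 254]) cube([3632, 86, 20]);


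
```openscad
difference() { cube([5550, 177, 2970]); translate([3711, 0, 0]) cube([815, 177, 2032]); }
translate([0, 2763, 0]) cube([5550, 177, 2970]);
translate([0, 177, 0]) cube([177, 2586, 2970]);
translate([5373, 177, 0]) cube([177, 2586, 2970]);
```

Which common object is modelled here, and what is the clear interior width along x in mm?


A single room. The interior width is 5196 mm.

Four walls enclosing a rectangle with a door in the front wall — a room. Outside width 5550 minus two 177 mm walls gives 5196 mm.


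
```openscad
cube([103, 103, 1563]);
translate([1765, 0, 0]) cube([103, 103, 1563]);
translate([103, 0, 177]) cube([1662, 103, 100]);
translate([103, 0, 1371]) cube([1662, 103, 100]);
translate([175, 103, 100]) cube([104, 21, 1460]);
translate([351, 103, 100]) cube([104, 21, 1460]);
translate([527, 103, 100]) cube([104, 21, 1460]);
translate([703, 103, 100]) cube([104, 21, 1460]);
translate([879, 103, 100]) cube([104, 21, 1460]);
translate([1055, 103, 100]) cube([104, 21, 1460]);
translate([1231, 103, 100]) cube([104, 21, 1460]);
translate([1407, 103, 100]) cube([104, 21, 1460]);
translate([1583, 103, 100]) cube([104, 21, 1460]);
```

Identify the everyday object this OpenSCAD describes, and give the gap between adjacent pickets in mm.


A fence section. The picket gap is 72 mm.

Two posts, two rails, 9 pickets — a fence section. Span 1662 mm holds 9 pickets of 104 mm with 10 equal gaps: ⌊(1662 − 9·104) / 10⌋ = 72 mm.


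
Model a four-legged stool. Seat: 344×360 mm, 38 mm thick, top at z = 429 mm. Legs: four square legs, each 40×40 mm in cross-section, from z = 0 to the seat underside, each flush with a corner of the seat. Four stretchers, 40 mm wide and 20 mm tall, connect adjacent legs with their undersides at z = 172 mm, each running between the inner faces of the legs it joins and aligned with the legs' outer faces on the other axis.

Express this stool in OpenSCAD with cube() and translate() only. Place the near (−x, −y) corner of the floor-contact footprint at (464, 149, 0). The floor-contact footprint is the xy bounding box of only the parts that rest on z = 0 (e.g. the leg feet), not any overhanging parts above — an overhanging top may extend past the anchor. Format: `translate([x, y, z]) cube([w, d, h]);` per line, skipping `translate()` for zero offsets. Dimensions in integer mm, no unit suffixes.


translate([464, 149, 391]) cube([344, 360, 38]);
translate([464, 149, 0]) cube([40, 40, 391]);
translate([768, 149, 0]) cube([40, 40, 391]);
translate([464, 469, 0]) cube([40, 40, 391]);
translate([768, 469, 0]) cube([40, 40, 391]);
translate([504, 149, 172]) cube([264, 40, 20]);
translate([504, 469, 172]) cube([264, 40, 20]);
translate([464, 189, 172]) cube([40, 280, 20]);
translate([768, 189, 172]) cube([40, 280, 20]);


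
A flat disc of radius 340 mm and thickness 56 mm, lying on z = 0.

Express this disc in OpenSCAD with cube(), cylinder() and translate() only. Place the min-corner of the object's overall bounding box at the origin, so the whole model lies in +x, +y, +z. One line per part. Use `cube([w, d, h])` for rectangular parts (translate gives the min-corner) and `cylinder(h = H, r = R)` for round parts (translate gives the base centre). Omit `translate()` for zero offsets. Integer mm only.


translate([340, 340, 0]) cylinder(h = 56, r = 340);


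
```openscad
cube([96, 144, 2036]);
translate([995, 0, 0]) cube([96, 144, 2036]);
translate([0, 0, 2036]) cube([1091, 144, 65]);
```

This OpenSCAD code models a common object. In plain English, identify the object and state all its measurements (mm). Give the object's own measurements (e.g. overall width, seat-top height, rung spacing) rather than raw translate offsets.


A door frame. The clear opening is 899 mm wide and 2036 mm high. Two 96 mm wide jambs, 144 mm deep, stand either side of the opening from the floor to the top of the opening. A 65 mm thick head sits across the top of both jambs, spanning the full outside width of the frame.


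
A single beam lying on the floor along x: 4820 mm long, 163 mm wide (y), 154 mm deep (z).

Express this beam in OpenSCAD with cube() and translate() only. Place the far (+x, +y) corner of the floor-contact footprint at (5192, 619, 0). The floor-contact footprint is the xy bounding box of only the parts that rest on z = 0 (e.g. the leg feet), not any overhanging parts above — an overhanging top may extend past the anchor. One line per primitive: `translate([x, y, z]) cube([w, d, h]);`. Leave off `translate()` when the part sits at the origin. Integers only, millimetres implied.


translate([372, 456, 0]) cube([4820, 163, 154]);


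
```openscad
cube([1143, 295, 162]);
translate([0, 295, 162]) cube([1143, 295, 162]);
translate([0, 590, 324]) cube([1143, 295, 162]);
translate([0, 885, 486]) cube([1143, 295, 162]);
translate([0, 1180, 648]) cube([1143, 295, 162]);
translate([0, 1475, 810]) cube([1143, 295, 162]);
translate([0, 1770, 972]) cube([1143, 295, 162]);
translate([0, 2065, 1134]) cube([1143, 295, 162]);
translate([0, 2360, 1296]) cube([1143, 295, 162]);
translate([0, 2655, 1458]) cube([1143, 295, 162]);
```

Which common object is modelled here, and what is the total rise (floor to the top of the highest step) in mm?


A staircase. The total rise is 1620 mm.

10 identical blocks, each offset up and back from the previous — a staircase. Each step is 162 mm tall and there are 10 of them, so the total rise is 10 × 162 = 1620 mm.


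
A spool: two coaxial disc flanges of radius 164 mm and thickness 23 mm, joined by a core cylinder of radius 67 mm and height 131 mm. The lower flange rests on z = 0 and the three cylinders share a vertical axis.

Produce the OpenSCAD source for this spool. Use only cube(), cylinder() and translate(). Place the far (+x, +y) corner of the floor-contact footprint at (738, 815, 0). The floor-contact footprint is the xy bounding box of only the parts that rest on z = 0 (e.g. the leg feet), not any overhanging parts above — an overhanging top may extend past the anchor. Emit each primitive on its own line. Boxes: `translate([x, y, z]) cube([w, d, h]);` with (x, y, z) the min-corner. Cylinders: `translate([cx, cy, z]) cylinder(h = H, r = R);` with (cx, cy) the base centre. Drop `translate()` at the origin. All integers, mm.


translate([574, 651, 0]) cylinder(h = 23, r = 164);
translate([574, 651, 23]) cylinder(h = 131, r = 67);
translate([574, 651, 154]) cylinder(h = 23, r = 164);


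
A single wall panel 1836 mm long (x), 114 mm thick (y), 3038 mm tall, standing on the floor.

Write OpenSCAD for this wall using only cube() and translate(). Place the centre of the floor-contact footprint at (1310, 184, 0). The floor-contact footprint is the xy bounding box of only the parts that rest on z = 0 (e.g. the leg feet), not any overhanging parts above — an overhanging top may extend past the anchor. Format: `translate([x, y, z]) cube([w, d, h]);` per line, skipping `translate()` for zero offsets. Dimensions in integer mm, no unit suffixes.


translate([392, 127, 0]) cube([1836, 114, 3038]);


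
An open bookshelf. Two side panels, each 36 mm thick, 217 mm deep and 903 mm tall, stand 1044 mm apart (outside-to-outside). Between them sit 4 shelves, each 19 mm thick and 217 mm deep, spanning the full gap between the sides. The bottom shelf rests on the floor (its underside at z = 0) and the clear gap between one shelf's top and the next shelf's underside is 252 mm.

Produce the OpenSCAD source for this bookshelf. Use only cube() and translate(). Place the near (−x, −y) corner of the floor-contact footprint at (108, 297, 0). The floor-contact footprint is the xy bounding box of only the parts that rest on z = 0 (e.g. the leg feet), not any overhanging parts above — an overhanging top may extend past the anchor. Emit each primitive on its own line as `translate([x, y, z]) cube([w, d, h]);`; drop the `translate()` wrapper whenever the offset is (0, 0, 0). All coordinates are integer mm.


translate([108, 297, 0]) cube([36, 217, 903]);
translate([1116, 297, 0]) cube([36, 217, 903]);
translate([144, 297, 0]) cube([972, 217, 19]);
translate([144, 297, 271]) cube([972, 217, 19]);
translate([144, 297, 542]) cube([972, 217, 19]);
translate([144, 297, 813]) cube([972, 217, 19]);


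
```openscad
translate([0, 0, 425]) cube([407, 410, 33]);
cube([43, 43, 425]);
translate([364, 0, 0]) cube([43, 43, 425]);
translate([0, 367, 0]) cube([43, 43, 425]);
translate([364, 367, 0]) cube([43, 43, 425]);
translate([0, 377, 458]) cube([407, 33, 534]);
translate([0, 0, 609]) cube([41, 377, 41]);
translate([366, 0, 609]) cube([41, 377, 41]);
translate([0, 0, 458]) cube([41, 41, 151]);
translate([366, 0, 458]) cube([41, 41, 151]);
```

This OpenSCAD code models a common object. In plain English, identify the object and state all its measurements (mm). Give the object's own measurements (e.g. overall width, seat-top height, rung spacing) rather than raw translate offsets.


A chair. The seat is a 407×410×33 mm slab with its top at z = 458 mm, on four 43×43 mm corner legs (flush with the seat edges, standing on z = 0). A flat backrest 33 mm thick, 534 mm tall, spans the full seat width and rises from the seat top along its +y edge, rear face flush with the rear of the seat. Two armrests of 41×41 mm section run along each side from the seat's front edge to the front of the backrest, top faces 192 mm above the seat top and outer faces flush with the seat's x-edges; a 41×41 mm post under the front of each armrest stands on the seat at the front corner.


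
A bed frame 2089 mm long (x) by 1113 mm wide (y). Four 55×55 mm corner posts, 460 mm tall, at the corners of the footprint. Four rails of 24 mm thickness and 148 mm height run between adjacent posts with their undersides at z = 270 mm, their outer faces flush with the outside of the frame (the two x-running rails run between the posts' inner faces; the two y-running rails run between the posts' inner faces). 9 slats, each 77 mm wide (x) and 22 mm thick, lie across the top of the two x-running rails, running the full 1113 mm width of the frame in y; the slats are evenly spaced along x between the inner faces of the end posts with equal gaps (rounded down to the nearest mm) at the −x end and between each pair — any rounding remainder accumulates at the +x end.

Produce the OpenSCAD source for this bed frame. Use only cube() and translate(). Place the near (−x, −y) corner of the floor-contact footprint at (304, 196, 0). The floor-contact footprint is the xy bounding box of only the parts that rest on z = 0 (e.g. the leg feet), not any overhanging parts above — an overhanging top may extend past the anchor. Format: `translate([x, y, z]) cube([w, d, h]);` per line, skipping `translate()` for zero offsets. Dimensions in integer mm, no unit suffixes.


translate([304, 196, 0]) cube([55, 55, 460]);
translate([304, 1254, 0]) cube([55, 55, 460]);
translate([2338, 196, 0]) cube([55, 55, 460]);
translate([2338, 1254, 0]) cube([55, 55, 460]);
translate([359, 196, 270]) cube([1979, 24, 148]);
translate([359, 1285, 270]) cube([1979, 24, 148]);
translate([304, 251, 270]) cube([24, 1003, 148]);
translate([2369, 251, 270]) cube([24, 1003, 148]);
translate([487, 196, 418]) cube([77, 1113, 22]);
translate([692, 196, 418]) cube([77, 1113, 22]);
translate([897, 196, 418]) cube([77, 1113, 22]);
translate([1102, 196, 418]) cube([77, 1113, 22]);
translate([1307, 196, 418]) cube([77, 1113, 22]);
translate([1512, 196, 418]) cube([77, 1113, 22]);
translate([1717, 196, 418]) cube([77, 1113, 22]);
translate([1922, 196, 418]) cube([77, 1113, 22]);
translate([2127, 196, 418]) cube([77, 1113, 22]);


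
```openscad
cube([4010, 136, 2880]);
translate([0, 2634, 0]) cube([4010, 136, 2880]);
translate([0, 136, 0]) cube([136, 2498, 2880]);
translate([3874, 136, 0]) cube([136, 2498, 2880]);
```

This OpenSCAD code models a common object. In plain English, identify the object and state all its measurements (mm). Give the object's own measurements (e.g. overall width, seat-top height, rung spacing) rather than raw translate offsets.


The wall frame of a small rectangular building: four walls, each 2880 mm tall and 136 mm thick, enclosing a footprint 4010 mm (x) by 2770 mm (y) outside-to-outside, with no floor or roof. The front and back walls (the −y and +y sides) span the full width; the two side walls fit between them.


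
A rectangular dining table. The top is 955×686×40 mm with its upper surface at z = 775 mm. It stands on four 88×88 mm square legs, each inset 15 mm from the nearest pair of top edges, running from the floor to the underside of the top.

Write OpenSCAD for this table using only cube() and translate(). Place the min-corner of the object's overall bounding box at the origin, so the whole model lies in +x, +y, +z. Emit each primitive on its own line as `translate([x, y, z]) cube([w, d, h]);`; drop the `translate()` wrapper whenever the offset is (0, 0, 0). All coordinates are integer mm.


translate([0, 0, 735]) cube([955, 686, 40]);
translate([15, 15, 0]) cube([88, 88, 735]);
translate([852, 15, 0]) cube([88, 88, 735]);
translate([15, 583, 0]) cube([88, 88, 735]);
translate([852, 583, 0]) cube([88, 88, 735]);


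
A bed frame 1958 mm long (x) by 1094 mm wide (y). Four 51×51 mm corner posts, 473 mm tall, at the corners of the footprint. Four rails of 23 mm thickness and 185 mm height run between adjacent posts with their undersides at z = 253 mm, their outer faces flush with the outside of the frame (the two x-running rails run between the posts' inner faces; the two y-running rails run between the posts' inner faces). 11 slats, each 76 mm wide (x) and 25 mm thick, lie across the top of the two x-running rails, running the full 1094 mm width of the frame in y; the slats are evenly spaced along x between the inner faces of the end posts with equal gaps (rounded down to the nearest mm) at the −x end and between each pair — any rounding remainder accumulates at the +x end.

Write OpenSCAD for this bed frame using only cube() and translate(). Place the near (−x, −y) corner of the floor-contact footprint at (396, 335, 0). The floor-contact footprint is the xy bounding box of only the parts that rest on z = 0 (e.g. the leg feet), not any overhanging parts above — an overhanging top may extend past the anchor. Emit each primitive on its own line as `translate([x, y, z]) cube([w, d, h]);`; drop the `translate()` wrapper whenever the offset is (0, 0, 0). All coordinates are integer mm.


// slat z = rail_z + rail_h = 253 + 185 = 438
// slat gap = ⌊(1856 − 11·76) / 12⌋ = 85
translate([396, 335, 0]) cube([51, 51, 473]);
translate([396, 1378, 0]) cube([51, 51, 473]);
translate([2303, 335, 0]) cube([51, 51, 473]);
translate([2303, 1378, 0]) cube([51, 51, 473]);
translate([447, 335, 253]) cube([1856, 23, 185]);
translate([447, 1406, 253]) cube([1856, 23, 185]);
translate([396, 386, 253]) cube([23, 992, 185]);
translate([2331, 386, 253]) cube([23, 992, 185]);
translate([532, 335, 438]) cube([76, 1094, 25]);
translate([693, 335, 438]) cube([76, 1094, 25]);
translate([854, 335, 438]) cube([76, 1094, 25]);
translate([1015, 335, 438]) cube([76, 1094, 25]);
translate([1176, 335, 438]) cube([76, 1094, 25]);
translate([1337, 335, 438]) cube([76, 1094, 25]);
translate([1498, 335, 438]) cube([76, 1094, 25]);
translate([1659, 335, 438]) cube([76, 1094, 25]);
translate([1820, 335, 438]) cube([76, 1094, 25]);
translate([1981, 335, 438]) cube([76, 1094, 25]);
translate([2142, 335, 438]) cube([76, 1094, 25]);


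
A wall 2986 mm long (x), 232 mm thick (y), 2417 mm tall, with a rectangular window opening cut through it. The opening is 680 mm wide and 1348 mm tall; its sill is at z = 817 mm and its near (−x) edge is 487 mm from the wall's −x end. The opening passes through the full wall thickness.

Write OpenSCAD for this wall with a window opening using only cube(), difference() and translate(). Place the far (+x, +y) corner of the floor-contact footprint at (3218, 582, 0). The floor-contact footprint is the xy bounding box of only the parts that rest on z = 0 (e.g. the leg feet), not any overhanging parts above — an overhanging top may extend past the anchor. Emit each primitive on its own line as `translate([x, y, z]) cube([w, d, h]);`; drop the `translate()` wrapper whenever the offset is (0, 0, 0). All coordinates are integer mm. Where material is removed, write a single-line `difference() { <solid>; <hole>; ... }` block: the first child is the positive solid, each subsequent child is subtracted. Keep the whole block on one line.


difference() { translate([232, 350, 0]) cube([2986, 232, 2417]); translate([719, 350, 817]) cube([680, 232, 1348]); }


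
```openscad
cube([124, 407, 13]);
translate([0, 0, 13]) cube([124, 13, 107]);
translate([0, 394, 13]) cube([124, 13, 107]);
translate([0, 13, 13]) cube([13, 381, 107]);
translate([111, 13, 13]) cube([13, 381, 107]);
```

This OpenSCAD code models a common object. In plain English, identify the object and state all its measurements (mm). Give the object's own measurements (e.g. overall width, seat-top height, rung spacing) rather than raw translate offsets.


An open-topped rectangular box: outside dimensions 124×407×120 mm, with a uniform wall and base thickness of 13 mm. The base is a full 124×407 slab on the floor; four walls sit on top of the base. The front and back walls (the −y and +y sides) span the full width; the two side walls fit between them.


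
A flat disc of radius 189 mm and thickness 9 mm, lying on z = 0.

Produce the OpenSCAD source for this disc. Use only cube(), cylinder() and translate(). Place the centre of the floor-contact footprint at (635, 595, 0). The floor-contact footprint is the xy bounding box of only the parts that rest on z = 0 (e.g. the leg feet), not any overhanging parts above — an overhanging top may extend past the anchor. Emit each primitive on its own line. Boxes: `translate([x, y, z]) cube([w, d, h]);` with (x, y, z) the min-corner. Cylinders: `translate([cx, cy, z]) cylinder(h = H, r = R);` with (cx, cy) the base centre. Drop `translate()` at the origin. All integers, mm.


translate([635, 595, 0]) cylinder(h = 9, r = 189);


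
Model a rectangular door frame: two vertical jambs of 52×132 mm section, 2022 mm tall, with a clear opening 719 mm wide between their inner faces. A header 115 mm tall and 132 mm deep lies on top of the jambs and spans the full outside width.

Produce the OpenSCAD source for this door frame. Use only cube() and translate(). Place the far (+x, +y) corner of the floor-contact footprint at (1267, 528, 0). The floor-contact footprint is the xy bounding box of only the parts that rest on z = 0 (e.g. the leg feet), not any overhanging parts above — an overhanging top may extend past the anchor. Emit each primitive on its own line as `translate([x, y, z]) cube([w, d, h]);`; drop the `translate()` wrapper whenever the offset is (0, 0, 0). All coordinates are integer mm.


translate([444, 396, 0]) cube([52, 132, 2022]);
translate([1215, 396, 0]) cube([52, 132, 2022]);
translate([444, 396, 2022]) cube([823, 132, 115]);


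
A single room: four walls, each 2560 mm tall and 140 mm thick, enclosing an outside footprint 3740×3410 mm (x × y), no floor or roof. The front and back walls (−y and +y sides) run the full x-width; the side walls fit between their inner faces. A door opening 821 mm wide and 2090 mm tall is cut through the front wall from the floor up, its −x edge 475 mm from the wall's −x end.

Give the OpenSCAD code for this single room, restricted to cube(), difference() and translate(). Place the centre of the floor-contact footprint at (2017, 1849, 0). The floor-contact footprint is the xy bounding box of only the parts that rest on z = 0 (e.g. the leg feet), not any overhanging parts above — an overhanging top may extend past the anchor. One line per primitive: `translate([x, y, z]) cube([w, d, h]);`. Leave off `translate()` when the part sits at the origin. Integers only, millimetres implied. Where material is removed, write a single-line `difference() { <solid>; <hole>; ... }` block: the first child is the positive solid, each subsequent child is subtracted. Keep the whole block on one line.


difference() { translate([147, 144, 0]) cube([3740, 140, 2560]); translate([622, 144, 0]) cube([821, 140, 2090]); }
translate([147, 3414, 0]) cube([3740, 140, 2560]);
translate([147, 284, 0]) cube([140, 3130, 2560]);
translate([3747, 284, 0]) cube([140, 3130, 2560]);


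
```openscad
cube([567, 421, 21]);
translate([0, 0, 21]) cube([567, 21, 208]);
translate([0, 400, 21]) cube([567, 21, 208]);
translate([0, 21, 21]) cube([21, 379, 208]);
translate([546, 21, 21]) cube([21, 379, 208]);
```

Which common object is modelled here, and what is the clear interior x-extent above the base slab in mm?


An open box. The internal width is 525 mm.

A 567×421 base slab with four walls standing on it — an open box. The base is 567 mm wide and the walls are 21 mm thick, so the internal width is 567 − 2 × 21 = 525 mm.


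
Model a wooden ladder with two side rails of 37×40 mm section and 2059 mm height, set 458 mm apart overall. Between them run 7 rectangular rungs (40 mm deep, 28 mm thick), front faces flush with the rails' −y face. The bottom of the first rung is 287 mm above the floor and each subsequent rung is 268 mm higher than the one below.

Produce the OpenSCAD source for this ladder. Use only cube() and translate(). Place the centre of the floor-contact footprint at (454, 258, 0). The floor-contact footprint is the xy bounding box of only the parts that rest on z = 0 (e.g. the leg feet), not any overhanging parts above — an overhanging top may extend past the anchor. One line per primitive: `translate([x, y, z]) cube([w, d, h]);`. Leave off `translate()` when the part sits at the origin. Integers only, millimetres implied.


translate([225, 238, 0]) cube([37, 40, 2059]);
translate([646, 238, 0]) cube([37, 40, 2059]);
translate([262, 238, 287]) cube([384, 40, 28]);
translate([262, 238, 555]) cube([384, 40, 28]);
translate([262, 238, 823]) cube([384, 40, 28]);
translate([262, 238, 1091]) cube([384, 40, 28]);
translate([262, 238, 1359]) cube([384, 40, 28]);
translate([262, 238, 1627]) cube([384, 40, 28]);
translate([262, 238, 1895]) cube([384, 40, 28]);


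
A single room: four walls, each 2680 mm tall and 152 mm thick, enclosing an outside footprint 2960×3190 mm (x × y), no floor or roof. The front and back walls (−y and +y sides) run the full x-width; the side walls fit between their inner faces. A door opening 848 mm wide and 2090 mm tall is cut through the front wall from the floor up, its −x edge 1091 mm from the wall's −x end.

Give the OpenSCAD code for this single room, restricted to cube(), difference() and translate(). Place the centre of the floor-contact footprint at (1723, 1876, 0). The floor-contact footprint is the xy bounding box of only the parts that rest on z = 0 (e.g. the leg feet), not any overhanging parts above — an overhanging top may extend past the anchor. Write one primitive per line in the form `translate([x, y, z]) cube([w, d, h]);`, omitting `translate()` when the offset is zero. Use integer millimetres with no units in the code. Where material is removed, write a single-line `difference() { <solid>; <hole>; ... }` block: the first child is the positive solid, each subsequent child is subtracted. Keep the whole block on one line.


difference() { translate([243, 281, 0]) cube([2960, 152, 2680]); translate([1334, 281, 0]) cube([848, 152, 2090]); }
translate([243, 3319, 0]) cube([2960, 152, 2680]);
translate([243, 433, 0]) cube([152, 2886, 2680]);
translate([3051, 433, 0]) cube([152, 2886, 2680]);


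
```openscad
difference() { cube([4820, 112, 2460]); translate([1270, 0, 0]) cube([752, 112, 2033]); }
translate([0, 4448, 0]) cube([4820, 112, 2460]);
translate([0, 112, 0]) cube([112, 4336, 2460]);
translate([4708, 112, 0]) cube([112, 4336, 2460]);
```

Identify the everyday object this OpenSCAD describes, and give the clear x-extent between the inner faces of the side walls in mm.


A single room. The interior width is 4596 mm.

Four walls enclosing a rectangle with a door in the front wall — a room. Outside width 4820 minus two 112 mm walls gives 4596 mm.


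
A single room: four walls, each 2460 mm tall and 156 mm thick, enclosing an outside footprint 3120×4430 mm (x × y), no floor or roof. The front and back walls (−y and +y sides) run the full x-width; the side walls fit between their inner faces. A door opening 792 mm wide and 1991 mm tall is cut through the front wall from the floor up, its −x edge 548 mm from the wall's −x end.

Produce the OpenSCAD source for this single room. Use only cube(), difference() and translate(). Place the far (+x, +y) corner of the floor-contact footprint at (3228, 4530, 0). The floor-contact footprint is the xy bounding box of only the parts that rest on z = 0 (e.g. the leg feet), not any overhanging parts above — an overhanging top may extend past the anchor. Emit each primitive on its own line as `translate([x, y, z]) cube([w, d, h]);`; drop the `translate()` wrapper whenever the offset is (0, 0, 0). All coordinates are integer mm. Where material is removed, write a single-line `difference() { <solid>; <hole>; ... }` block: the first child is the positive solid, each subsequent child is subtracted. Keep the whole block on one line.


difference() { translate([108, 100, 0]) cube([3120, 156, 2460]); translate([656, 100, 0]) cube([792, 156, 1991]); }
translate([108, 4374, 0]) cube([3120, 156, 2460]);
translate([108, 256, 0]) cube([156, 4118, 2460]);
translate([3072, 256, 0]) cube([156, 4118, 2460]);


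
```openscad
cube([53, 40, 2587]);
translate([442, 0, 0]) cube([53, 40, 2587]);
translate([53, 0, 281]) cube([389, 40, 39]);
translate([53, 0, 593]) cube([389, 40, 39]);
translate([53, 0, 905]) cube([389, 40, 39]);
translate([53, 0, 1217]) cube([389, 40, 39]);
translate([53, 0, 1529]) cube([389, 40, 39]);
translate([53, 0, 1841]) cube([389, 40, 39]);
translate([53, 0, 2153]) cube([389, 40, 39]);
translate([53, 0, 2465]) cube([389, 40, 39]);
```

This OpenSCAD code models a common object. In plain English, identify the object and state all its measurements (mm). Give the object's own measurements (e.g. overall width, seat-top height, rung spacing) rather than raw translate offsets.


A straight ladder. Two 53×40 mm vertical rails, 2587 mm tall, stand 495 mm apart (outside-to-outside) with their front faces coplanar on the −y side. 8 rungs, each 40 mm deep and 39 mm tall, span between the inner faces of the rails, front faces flush with the rails. The lowest rung's underside is at z = 281 mm and rungs are spaced 312 mm apart (underside to underside).


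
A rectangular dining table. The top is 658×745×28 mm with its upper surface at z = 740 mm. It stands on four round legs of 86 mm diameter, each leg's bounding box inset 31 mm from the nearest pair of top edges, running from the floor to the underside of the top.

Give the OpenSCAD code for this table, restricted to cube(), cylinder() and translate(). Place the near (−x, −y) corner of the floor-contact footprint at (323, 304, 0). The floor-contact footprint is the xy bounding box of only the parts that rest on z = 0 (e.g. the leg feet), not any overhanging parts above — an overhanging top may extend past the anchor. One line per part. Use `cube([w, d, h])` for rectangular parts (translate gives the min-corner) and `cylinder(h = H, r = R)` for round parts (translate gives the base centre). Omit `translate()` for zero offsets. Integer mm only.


translate([292, 273, 712]) cube([658, 745, 28]);
translate([366, 347, 0]) cylinder(h = 712, r = 43);
translate([876, 347, 0]) cylinder(h = 712, r = 43);
translate([366, 944, 0]) cylinder(h = 712, r = 43);
translate([876, 944, 0]) cylinder(h = 712, r = 43);


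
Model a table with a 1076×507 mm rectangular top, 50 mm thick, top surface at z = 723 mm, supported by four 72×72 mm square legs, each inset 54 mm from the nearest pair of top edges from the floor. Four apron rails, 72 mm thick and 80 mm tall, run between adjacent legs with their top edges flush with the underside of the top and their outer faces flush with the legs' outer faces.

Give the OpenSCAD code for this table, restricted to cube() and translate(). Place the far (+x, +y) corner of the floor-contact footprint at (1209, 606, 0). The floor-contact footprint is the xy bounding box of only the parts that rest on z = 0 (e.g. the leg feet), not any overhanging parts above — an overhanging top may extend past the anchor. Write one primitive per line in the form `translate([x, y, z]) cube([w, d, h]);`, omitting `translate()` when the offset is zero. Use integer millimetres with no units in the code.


// leg_h = 723 - 50 = 673
// apron z = 673 - 80 = 593
translate([187, 153, 673]) cube([1076, 507, 50]);
translate([241, 207, 0]) cube([72, 72, 673]);
translate([1137, 207, 0]) cube([72, 72, 673]);
translate([241, 534, 0]) cube([72, 72, 673]);
translate([1137, 534, 0]) cube([72, 72, 673]);
translate([313, 207, 593]) cube([824, 72, 80]);
translate([313, 534, 593]) cube([824, 72, 80]);
translate([241, 279, 593]) cube([72, 255, 80]);
translate([1137, 279, 593]) cube([72, 255, 80]);


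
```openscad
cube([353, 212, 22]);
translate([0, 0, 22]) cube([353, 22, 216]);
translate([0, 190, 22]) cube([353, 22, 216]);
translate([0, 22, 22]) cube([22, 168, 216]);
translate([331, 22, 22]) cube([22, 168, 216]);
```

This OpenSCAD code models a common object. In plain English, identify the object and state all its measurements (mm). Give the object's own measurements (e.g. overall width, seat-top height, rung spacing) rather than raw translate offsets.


An open-topped rectangular box: outside dimensions 353×212×238 mm, with a uniform wall and base thickness of 22 mm. The base is a full 353×212 slab on the floor; four walls sit on top of the base. The front and back walls (the −y and +y sides) span the full width; the two side walls fit between them.


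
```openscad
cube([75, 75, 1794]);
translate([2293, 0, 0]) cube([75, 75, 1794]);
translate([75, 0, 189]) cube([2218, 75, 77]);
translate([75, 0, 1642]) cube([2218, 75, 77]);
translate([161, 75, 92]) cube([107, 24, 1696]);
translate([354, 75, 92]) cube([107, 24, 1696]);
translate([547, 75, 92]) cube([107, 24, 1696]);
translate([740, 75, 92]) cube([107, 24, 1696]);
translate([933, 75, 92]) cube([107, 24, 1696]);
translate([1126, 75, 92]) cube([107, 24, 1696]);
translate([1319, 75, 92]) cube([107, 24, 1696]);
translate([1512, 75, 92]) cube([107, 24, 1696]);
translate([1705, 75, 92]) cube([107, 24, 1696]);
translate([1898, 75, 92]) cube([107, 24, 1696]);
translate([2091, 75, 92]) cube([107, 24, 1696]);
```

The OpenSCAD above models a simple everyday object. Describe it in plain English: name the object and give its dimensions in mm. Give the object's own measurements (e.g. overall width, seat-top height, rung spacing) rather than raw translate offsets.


A fence section. Two 75×75 mm posts, 1794 mm tall, stand on the floor with a clear span of 2218 mm between their inner faces. Two horizontal rails of 75×77 mm section span the gap between the posts with their undersides at z = 189 mm and z = 1642 mm, flush with the posts' −y face. 11 pickets, each 107 mm wide, 24 mm thick and 1696 mm tall, are fixed to the +y face of the rails with their bottoms at z = 92 mm, spaced across the span with a 86 mm gap after the −x post and between neighbouring pickets, with 95 mm left before the +x post.
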